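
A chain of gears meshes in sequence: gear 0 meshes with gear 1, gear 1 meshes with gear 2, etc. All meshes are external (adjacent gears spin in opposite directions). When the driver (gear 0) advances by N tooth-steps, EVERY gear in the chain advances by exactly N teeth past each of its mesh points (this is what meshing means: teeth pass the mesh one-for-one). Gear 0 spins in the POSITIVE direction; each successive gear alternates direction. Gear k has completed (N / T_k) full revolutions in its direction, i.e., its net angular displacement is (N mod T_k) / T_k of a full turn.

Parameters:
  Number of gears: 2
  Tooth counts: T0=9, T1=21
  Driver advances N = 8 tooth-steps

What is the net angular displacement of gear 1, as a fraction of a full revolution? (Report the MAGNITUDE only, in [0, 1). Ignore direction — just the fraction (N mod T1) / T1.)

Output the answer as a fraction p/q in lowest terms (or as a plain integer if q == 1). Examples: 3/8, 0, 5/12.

Chain of 2 gears, tooth counts: [9, 21]
  gear 0: T0=9, direction=positive, advance = 8 mod 9 = 8 teeth = 8/9 turn
  gear 1: T1=21, direction=negative, advance = 8 mod 21 = 8 teeth = 8/21 turn
Gear 1: 8 mod 21 = 8
Fraction = 8 / 21 = 8/21 (gcd(8,21)=1) = 8/21

Answer: 8/21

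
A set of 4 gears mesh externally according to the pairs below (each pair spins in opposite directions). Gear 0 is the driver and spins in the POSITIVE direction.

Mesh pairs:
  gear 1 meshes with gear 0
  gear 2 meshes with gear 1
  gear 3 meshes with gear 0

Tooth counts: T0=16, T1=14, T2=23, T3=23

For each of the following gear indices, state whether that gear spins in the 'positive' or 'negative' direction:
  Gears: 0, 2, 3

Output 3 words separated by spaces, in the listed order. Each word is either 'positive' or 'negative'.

Gear 0 (driver): positive (depth 0)
  gear 1: meshes with gear 0 -> depth 1 -> negative (opposite of gear 0)
  gear 2: meshes with gear 1 -> depth 2 -> positive (opposite of gear 1)
  gear 3: meshes with gear 0 -> depth 1 -> negative (opposite of gear 0)
Queried indices 0, 2, 3 -> positive, positive, negative

Answer: positive positive negative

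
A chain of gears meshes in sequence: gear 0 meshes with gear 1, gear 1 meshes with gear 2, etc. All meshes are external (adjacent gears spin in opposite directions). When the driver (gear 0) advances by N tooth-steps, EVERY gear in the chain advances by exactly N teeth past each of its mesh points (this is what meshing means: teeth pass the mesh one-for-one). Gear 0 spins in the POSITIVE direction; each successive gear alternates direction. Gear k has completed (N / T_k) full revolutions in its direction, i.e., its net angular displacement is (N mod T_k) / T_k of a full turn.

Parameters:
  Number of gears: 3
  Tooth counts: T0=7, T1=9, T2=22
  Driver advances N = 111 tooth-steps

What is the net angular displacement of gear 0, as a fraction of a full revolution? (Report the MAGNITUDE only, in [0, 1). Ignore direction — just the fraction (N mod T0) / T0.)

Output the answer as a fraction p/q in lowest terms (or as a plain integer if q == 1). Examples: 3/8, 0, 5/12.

Answer: 6/7

Derivation:
Chain of 3 gears, tooth counts: [7, 9, 22]
  gear 0: T0=7, direction=positive, advance = 111 mod 7 = 6 teeth = 6/7 turn
  gear 1: T1=9, direction=negative, advance = 111 mod 9 = 3 teeth = 3/9 turn
  gear 2: T2=22, direction=positive, advance = 111 mod 22 = 1 teeth = 1/22 turn
Gear 0: 111 mod 7 = 6
Fraction = 6 / 7 = 6/7 (gcd(6,7)=1) = 6/7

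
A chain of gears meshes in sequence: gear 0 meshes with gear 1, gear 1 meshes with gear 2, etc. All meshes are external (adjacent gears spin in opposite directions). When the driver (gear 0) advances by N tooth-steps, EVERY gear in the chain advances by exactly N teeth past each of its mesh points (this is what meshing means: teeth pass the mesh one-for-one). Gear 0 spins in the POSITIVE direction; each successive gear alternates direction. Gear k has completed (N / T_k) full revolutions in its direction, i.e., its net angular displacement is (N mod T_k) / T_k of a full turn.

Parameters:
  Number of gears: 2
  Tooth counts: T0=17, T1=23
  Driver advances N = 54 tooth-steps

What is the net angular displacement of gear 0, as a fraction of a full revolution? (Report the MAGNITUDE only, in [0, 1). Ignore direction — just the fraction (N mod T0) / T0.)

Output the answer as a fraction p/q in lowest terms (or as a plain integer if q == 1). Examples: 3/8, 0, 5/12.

Answer: 3/17

Derivation:
Chain of 2 gears, tooth counts: [17, 23]
  gear 0: T0=17, direction=positive, advance = 54 mod 17 = 3 teeth = 3/17 turn
  gear 1: T1=23, direction=negative, advance = 54 mod 23 = 8 teeth = 8/23 turn
Gear 0: 54 mod 17 = 3
Fraction = 3 / 17 = 3/17 (gcd(3,17)=1) = 3/17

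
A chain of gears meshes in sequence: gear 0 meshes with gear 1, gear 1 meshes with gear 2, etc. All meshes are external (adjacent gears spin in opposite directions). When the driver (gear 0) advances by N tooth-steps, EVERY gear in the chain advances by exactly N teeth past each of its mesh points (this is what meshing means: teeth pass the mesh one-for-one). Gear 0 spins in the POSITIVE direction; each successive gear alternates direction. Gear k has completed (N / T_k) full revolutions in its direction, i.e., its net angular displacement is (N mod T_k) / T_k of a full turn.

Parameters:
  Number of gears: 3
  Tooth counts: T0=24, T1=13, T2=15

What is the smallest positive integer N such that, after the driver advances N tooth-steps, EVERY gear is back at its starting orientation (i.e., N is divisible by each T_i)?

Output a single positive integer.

Answer: 1560

Derivation:
Gear k returns to start when N is a multiple of T_k.
All gears at start simultaneously when N is a common multiple of [24, 13, 15]; the smallest such N is lcm(24, 13, 15).
Start: lcm = T0 = 24
Fold in T1=13: gcd(24, 13) = 1; lcm(24, 13) = 24 * 13 / 1 = 312 / 1 = 312
Fold in T2=15: gcd(312, 15) = 3; lcm(312, 15) = 312 * 15 / 3 = 4680 / 3 = 1560
Full cycle length = 1560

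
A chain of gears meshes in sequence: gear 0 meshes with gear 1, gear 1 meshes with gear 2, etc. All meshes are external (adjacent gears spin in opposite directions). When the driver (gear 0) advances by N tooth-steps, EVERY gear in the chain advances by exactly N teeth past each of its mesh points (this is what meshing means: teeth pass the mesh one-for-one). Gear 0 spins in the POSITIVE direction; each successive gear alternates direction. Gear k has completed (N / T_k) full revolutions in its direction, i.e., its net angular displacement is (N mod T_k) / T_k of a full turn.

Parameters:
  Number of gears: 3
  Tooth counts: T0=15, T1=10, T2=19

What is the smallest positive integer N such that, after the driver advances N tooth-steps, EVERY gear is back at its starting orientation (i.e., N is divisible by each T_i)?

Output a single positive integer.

Gear k returns to start when N is a multiple of T_k.
All gears at start simultaneously when N is a common multiple of [15, 10, 19]; the smallest such N is lcm(15, 10, 19).
Start: lcm = T0 = 15
Fold in T1=10: gcd(15, 10) = 5; lcm(15, 10) = 15 * 10 / 5 = 150 / 5 = 30
Fold in T2=19: gcd(30, 19) = 1; lcm(30, 19) = 30 * 19 / 1 = 570 / 1 = 570
Full cycle length = 570

Answer: 570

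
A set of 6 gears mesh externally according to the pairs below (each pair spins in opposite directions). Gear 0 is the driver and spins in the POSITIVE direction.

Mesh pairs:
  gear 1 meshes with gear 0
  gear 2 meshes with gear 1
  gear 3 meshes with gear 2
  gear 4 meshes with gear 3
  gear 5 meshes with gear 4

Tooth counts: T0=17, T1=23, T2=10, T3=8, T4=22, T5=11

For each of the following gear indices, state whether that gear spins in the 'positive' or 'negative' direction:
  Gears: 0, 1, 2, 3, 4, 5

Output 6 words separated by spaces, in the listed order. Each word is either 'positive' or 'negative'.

Gear 0 (driver): positive (depth 0)
  gear 1: meshes with gear 0 -> depth 1 -> negative (opposite of gear 0)
  gear 2: meshes with gear 1 -> depth 2 -> positive (opposite of gear 1)
  gear 3: meshes with gear 2 -> depth 3 -> negative (opposite of gear 2)
  gear 4: meshes with gear 3 -> depth 4 -> positive (opposite of gear 3)
  gear 5: meshes with gear 4 -> depth 5 -> negative (opposite of gear 4)
Queried indices 0, 1, 2, 3, 4, 5 -> positive, negative, positive, negative, positive, negative

Answer: positive negative positive negative positive negative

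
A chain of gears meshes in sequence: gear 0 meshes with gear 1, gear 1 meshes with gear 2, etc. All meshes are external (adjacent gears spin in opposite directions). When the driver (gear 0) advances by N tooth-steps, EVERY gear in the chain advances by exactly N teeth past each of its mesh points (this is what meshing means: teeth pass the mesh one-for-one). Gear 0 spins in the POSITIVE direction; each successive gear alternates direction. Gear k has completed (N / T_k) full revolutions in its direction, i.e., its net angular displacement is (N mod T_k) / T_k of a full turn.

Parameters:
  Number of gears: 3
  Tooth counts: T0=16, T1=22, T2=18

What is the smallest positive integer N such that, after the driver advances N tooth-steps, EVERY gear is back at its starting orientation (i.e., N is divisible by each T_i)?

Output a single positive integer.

Gear k returns to start when N is a multiple of T_k.
All gears at start simultaneously when N is a common multiple of [16, 22, 18]; the smallest such N is lcm(16, 22, 18).
Start: lcm = T0 = 16
Fold in T1=22: gcd(16, 22) = 2; lcm(16, 22) = 16 * 22 / 2 = 352 / 2 = 176
Fold in T2=18: gcd(176, 18) = 2; lcm(176, 18) = 176 * 18 / 2 = 3168 / 2 = 1584
Full cycle length = 1584

Answer: 1584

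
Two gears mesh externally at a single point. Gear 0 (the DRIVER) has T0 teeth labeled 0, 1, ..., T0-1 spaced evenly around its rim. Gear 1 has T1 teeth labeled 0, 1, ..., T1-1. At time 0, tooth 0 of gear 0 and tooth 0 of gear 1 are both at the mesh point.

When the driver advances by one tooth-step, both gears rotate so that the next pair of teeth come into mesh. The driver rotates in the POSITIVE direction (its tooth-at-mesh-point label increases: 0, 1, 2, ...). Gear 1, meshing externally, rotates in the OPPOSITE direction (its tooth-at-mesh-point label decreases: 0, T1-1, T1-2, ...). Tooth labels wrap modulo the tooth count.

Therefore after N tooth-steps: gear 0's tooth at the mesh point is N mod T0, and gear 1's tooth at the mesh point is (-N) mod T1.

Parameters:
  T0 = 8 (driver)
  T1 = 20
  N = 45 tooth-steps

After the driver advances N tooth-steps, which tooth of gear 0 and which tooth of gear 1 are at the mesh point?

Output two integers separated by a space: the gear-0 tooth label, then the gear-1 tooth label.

Answer: 5 15

Derivation:
Gear 0 (driver, T0=8): tooth at mesh = N mod T0
  45 = 5 * 8 + 5, so 45 mod 8 = 5
  gear 0 tooth = 5
Gear 1 (driven, T1=20): tooth at mesh = (-N) mod T1
  45 = 2 * 20 + 5, so 45 mod 20 = 5
  (-45) mod 20 = (-5) mod 20 = 20 - 5 = 15
Mesh after 45 steps: gear-0 tooth 5 meets gear-1 tooth 15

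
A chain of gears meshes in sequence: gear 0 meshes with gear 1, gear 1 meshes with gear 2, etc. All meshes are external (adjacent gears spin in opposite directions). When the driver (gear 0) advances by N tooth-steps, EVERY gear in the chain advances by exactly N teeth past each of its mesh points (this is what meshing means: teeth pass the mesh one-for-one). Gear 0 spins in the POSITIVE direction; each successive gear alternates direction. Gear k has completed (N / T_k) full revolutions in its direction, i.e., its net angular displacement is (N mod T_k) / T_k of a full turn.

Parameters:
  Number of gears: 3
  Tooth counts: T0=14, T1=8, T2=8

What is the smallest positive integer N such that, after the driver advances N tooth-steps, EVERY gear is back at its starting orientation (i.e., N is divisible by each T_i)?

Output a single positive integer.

Gear k returns to start when N is a multiple of T_k.
All gears at start simultaneously when N is a common multiple of [14, 8, 8]; the smallest such N is lcm(14, 8, 8).
Start: lcm = T0 = 14
Fold in T1=8: gcd(14, 8) = 2; lcm(14, 8) = 14 * 8 / 2 = 112 / 2 = 56
Fold in T2=8: gcd(56, 8) = 8; lcm(56, 8) = 56 * 8 / 8 = 448 / 8 = 56
Full cycle length = 56

Answer: 56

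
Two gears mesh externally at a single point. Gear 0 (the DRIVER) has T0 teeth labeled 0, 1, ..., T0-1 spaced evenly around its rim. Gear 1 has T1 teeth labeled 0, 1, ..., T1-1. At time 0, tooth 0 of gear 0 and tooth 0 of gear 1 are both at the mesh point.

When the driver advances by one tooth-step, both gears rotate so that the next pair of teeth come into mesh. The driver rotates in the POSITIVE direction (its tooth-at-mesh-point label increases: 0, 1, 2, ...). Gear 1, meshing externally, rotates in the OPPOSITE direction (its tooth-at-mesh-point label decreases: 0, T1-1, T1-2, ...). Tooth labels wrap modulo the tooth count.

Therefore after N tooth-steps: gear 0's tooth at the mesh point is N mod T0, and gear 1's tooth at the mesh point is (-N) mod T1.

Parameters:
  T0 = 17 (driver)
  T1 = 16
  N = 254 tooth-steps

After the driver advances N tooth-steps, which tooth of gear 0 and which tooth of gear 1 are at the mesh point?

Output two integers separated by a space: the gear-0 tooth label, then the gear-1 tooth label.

Answer: 16 2

Derivation:
Gear 0 (driver, T0=17): tooth at mesh = N mod T0
  254 = 14 * 17 + 16, so 254 mod 17 = 16
  gear 0 tooth = 16
Gear 1 (driven, T1=16): tooth at mesh = (-N) mod T1
  254 = 15 * 16 + 14, so 254 mod 16 = 14
  (-254) mod 16 = (-14) mod 16 = 16 - 14 = 2
Mesh after 254 steps: gear-0 tooth 16 meets gear-1 tooth 2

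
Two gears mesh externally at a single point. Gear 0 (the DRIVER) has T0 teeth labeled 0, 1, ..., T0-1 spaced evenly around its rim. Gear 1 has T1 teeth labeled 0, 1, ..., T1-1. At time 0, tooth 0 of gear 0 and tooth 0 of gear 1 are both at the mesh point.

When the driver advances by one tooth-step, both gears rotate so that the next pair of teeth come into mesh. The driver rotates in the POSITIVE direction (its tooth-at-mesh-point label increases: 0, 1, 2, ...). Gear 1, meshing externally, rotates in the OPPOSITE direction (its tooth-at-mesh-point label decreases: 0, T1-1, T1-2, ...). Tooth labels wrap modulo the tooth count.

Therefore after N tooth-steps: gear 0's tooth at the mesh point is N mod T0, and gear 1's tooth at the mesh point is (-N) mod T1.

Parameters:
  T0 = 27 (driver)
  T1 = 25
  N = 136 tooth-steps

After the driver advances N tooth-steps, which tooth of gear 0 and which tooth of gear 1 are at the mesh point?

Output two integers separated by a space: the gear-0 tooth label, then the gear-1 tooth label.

Answer: 1 14

Derivation:
Gear 0 (driver, T0=27): tooth at mesh = N mod T0
  136 = 5 * 27 + 1, so 136 mod 27 = 1
  gear 0 tooth = 1
Gear 1 (driven, T1=25): tooth at mesh = (-N) mod T1
  136 = 5 * 25 + 11, so 136 mod 25 = 11
  (-136) mod 25 = (-11) mod 25 = 25 - 11 = 14
Mesh after 136 steps: gear-0 tooth 1 meets gear-1 tooth 14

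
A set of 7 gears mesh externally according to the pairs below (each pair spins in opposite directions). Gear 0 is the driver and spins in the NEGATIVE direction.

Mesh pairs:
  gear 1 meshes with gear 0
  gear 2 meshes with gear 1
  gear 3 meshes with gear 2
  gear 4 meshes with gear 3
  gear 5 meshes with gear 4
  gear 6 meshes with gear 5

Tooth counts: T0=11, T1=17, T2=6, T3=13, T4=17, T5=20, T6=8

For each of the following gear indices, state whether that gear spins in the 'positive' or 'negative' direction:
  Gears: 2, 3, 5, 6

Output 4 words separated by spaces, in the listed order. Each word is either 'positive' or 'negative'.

Answer: negative positive positive negative

Derivation:
Gear 0 (driver): negative (depth 0)
  gear 1: meshes with gear 0 -> depth 1 -> positive (opposite of gear 0)
  gear 2: meshes with gear 1 -> depth 2 -> negative (opposite of gear 1)
  gear 3: meshes with gear 2 -> depth 3 -> positive (opposite of gear 2)
  gear 4: meshes with gear 3 -> depth 4 -> negative (opposite of gear 3)
  gear 5: meshes with gear 4 -> depth 5 -> positive (opposite of gear 4)
  gear 6: meshes with gear 5 -> depth 6 -> negative (opposite of gear 5)
Queried indices 2, 3, 5, 6 -> negative, positive, positive, negative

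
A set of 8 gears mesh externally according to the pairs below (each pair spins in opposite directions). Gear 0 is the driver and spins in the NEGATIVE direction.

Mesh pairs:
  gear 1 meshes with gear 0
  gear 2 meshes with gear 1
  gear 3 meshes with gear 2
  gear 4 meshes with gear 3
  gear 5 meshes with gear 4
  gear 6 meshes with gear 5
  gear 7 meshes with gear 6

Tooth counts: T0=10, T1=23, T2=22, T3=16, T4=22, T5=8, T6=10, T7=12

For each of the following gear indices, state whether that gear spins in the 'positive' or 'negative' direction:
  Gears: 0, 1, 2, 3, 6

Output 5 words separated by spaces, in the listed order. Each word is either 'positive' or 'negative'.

Gear 0 (driver): negative (depth 0)
  gear 1: meshes with gear 0 -> depth 1 -> positive (opposite of gear 0)
  gear 2: meshes with gear 1 -> depth 2 -> negative (opposite of gear 1)
  gear 3: meshes with gear 2 -> depth 3 -> positive (opposite of gear 2)
  gear 4: meshes with gear 3 -> depth 4 -> negative (opposite of gear 3)
  gear 5: meshes with gear 4 -> depth 5 -> positive (opposite of gear 4)
  gear 6: meshes with gear 5 -> depth 6 -> negative (opposite of gear 5)
  gear 7: meshes with gear 6 -> depth 7 -> positive (opposite of gear 6)
Queried indices 0, 1, 2, 3, 6 -> negative, positive, negative, positive, negative

Answer: negative positive negative positive negative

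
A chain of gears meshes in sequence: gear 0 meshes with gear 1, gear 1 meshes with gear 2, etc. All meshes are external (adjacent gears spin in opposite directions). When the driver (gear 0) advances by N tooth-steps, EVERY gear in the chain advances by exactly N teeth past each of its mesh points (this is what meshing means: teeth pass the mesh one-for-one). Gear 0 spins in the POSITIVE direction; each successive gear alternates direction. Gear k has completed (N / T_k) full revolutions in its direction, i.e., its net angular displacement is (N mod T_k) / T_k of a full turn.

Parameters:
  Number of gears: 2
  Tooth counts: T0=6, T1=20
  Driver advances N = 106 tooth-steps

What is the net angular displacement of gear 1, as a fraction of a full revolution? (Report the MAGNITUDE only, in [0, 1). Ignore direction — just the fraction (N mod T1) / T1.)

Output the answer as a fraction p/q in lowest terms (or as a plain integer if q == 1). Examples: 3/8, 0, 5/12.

Answer: 3/10

Derivation:
Chain of 2 gears, tooth counts: [6, 20]
  gear 0: T0=6, direction=positive, advance = 106 mod 6 = 4 teeth = 4/6 turn
  gear 1: T1=20, direction=negative, advance = 106 mod 20 = 6 teeth = 6/20 turn
Gear 1: 106 mod 20 = 6
Fraction = 6 / 20 = 3/10 (gcd(6,20)=2) = 3/10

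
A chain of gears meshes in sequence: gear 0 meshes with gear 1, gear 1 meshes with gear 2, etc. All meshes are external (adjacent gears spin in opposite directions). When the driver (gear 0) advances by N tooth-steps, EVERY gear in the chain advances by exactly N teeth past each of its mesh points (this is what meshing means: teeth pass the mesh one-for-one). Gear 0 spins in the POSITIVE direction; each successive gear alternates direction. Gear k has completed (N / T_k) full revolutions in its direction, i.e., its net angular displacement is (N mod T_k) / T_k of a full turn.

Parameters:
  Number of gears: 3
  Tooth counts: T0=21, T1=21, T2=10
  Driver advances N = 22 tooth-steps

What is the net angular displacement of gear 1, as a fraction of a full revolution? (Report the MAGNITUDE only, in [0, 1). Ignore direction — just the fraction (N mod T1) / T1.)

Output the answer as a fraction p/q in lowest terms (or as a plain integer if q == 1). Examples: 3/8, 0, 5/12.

Chain of 3 gears, tooth counts: [21, 21, 10]
  gear 0: T0=21, direction=positive, advance = 22 mod 21 = 1 teeth = 1/21 turn
  gear 1: T1=21, direction=negative, advance = 22 mod 21 = 1 teeth = 1/21 turn
  gear 2: T2=10, direction=positive, advance = 22 mod 10 = 2 teeth = 2/10 turn
Gear 1: 22 mod 21 = 1
Fraction = 1 / 21 = 1/21 (gcd(1,21)=1) = 1/21

Answer: 1/21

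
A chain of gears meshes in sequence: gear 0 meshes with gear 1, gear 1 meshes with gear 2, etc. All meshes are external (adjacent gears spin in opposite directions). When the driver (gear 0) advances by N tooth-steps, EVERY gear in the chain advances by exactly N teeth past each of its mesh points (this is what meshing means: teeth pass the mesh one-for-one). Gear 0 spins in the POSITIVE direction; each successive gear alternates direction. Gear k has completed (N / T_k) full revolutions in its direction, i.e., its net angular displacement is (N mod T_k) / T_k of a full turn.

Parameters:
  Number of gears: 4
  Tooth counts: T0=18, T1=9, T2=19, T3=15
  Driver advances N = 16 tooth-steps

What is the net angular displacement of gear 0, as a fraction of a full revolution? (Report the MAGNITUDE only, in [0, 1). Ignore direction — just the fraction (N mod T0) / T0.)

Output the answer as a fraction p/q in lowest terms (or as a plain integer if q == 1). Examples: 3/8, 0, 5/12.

Chain of 4 gears, tooth counts: [18, 9, 19, 15]
  gear 0: T0=18, direction=positive, advance = 16 mod 18 = 16 teeth = 16/18 turn
  gear 1: T1=9, direction=negative, advance = 16 mod 9 = 7 teeth = 7/9 turn
  gear 2: T2=19, direction=positive, advance = 16 mod 19 = 16 teeth = 16/19 turn
  gear 3: T3=15, direction=negative, advance = 16 mod 15 = 1 teeth = 1/15 turn
Gear 0: 16 mod 18 = 16
Fraction = 16 / 18 = 8/9 (gcd(16,18)=2) = 8/9

Answer: 8/9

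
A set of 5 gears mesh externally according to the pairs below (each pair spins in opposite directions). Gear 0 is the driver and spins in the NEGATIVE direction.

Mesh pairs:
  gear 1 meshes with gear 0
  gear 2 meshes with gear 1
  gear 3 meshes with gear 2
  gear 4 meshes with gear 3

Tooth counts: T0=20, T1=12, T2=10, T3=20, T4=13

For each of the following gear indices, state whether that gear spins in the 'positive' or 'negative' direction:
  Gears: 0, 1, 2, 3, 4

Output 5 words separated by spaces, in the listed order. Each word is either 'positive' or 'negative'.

Gear 0 (driver): negative (depth 0)
  gear 1: meshes with gear 0 -> depth 1 -> positive (opposite of gear 0)
  gear 2: meshes with gear 1 -> depth 2 -> negative (opposite of gear 1)
  gear 3: meshes with gear 2 -> depth 3 -> positive (opposite of gear 2)
  gear 4: meshes with gear 3 -> depth 4 -> negative (opposite of gear 3)
Queried indices 0, 1, 2, 3, 4 -> negative, positive, negative, positive, negative

Answer: negative positive negative positive negative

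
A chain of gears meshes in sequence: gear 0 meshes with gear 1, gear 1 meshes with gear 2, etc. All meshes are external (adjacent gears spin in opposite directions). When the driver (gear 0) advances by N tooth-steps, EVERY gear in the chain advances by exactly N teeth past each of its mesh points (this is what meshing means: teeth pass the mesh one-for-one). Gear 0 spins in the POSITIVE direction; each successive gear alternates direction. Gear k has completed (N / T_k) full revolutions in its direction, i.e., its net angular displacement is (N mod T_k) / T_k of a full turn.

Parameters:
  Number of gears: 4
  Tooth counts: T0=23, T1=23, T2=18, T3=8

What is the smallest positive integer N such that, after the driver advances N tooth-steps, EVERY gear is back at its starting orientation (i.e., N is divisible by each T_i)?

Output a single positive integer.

Answer: 1656

Derivation:
Gear k returns to start when N is a multiple of T_k.
All gears at start simultaneously when N is a common multiple of [23, 23, 18, 8]; the smallest such N is lcm(23, 23, 18, 8).
Start: lcm = T0 = 23
Fold in T1=23: gcd(23, 23) = 23; lcm(23, 23) = 23 * 23 / 23 = 529 / 23 = 23
Fold in T2=18: gcd(23, 18) = 1; lcm(23, 18) = 23 * 18 / 1 = 414 / 1 = 414
Fold in T3=8: gcd(414, 8) = 2; lcm(414, 8) = 414 * 8 / 2 = 3312 / 2 = 1656
Full cycle length = 1656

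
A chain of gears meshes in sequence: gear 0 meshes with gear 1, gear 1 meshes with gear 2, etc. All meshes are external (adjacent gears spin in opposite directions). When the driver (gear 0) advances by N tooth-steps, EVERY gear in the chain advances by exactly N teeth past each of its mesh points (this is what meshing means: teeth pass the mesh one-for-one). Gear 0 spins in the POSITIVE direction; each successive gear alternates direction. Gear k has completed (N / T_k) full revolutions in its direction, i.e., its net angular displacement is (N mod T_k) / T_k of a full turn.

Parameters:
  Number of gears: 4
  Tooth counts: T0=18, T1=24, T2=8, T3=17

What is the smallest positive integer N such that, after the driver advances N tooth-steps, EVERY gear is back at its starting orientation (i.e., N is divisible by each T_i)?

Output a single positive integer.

Answer: 1224

Derivation:
Gear k returns to start when N is a multiple of T_k.
All gears at start simultaneously when N is a common multiple of [18, 24, 8, 17]; the smallest such N is lcm(18, 24, 8, 17).
Start: lcm = T0 = 18
Fold in T1=24: gcd(18, 24) = 6; lcm(18, 24) = 18 * 24 / 6 = 432 / 6 = 72
Fold in T2=8: gcd(72, 8) = 8; lcm(72, 8) = 72 * 8 / 8 = 576 / 8 = 72
Fold in T3=17: gcd(72, 17) = 1; lcm(72, 17) = 72 * 17 / 1 = 1224 / 1 = 1224
Full cycle length = 1224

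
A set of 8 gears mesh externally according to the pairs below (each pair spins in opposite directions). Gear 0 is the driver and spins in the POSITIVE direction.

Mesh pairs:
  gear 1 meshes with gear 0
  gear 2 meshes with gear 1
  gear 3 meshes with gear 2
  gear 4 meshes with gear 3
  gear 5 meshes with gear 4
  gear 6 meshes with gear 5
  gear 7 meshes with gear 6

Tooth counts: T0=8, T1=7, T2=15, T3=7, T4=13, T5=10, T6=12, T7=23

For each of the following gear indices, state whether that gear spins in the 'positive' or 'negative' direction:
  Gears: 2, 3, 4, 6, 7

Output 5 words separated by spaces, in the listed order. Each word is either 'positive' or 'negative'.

Gear 0 (driver): positive (depth 0)
  gear 1: meshes with gear 0 -> depth 1 -> negative (opposite of gear 0)
  gear 2: meshes with gear 1 -> depth 2 -> positive (opposite of gear 1)
  gear 3: meshes with gear 2 -> depth 3 -> negative (opposite of gear 2)
  gear 4: meshes with gear 3 -> depth 4 -> positive (opposite of gear 3)
  gear 5: meshes with gear 4 -> depth 5 -> negative (opposite of gear 4)
  gear 6: meshes with gear 5 -> depth 6 -> positive (opposite of gear 5)
  gear 7: meshes with gear 6 -> depth 7 -> negative (opposite of gear 6)
Queried indices 2, 3, 4, 6, 7 -> positive, negative, positive, positive, negative

Answer: positive negative positive positive negative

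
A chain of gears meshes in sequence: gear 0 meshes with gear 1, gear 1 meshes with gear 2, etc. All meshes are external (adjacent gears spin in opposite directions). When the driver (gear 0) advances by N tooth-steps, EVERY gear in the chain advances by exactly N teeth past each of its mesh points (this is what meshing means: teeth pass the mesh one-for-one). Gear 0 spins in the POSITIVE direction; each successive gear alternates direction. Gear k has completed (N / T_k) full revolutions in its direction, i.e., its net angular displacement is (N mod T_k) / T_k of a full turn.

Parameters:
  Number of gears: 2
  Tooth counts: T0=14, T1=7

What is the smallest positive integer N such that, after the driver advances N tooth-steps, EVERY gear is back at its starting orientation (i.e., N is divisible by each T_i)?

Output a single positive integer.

Answer: 14

Derivation:
Gear k returns to start when N is a multiple of T_k.
All gears at start simultaneously when N is a common multiple of [14, 7]; the smallest such N is lcm(14, 7).
Start: lcm = T0 = 14
Fold in T1=7: gcd(14, 7) = 7; lcm(14, 7) = 14 * 7 / 7 = 98 / 7 = 14
Full cycle length = 14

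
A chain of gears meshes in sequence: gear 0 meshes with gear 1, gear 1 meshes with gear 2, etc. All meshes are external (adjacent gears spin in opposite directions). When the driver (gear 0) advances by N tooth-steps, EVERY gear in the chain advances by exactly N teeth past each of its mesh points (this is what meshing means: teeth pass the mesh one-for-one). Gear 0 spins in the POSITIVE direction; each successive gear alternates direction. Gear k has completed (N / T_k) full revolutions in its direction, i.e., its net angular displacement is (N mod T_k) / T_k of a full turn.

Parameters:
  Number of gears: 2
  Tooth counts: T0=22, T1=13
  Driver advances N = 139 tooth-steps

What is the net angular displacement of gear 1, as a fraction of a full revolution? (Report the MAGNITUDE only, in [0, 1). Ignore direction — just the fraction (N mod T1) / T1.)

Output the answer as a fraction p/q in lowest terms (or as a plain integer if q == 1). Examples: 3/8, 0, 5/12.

Chain of 2 gears, tooth counts: [22, 13]
  gear 0: T0=22, direction=positive, advance = 139 mod 22 = 7 teeth = 7/22 turn
  gear 1: T1=13, direction=negative, advance = 139 mod 13 = 9 teeth = 9/13 turn
Gear 1: 139 mod 13 = 9
Fraction = 9 / 13 = 9/13 (gcd(9,13)=1) = 9/13

Answer: 9/13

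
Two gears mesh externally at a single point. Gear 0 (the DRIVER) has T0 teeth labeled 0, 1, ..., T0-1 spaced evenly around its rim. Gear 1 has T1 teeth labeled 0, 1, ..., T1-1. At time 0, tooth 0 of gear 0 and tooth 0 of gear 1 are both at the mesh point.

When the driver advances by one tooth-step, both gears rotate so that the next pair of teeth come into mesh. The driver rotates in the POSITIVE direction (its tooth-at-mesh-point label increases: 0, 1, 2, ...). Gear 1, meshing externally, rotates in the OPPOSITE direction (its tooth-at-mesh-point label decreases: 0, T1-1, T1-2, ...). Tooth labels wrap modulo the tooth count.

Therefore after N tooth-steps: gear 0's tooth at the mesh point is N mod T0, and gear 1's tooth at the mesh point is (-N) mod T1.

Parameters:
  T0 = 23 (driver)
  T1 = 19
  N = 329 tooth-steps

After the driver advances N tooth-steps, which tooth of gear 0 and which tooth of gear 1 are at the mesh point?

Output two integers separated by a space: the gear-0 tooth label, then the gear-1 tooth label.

Answer: 7 13

Derivation:
Gear 0 (driver, T0=23): tooth at mesh = N mod T0
  329 = 14 * 23 + 7, so 329 mod 23 = 7
  gear 0 tooth = 7
Gear 1 (driven, T1=19): tooth at mesh = (-N) mod T1
  329 = 17 * 19 + 6, so 329 mod 19 = 6
  (-329) mod 19 = (-6) mod 19 = 19 - 6 = 13
Mesh after 329 steps: gear-0 tooth 7 meets gear-1 tooth 13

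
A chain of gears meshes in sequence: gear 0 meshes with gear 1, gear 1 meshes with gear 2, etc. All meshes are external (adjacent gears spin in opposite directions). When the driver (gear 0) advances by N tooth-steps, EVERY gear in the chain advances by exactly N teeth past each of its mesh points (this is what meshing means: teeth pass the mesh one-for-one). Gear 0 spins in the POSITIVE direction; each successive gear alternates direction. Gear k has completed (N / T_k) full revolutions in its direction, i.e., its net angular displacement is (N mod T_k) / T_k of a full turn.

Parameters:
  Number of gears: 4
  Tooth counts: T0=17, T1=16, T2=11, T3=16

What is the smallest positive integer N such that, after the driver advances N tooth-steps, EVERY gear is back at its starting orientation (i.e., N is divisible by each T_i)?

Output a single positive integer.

Answer: 2992

Derivation:
Gear k returns to start when N is a multiple of T_k.
All gears at start simultaneously when N is a common multiple of [17, 16, 11, 16]; the smallest such N is lcm(17, 16, 11, 16).
Start: lcm = T0 = 17
Fold in T1=16: gcd(17, 16) = 1; lcm(17, 16) = 17 * 16 / 1 = 272 / 1 = 272
Fold in T2=11: gcd(272, 11) = 1; lcm(272, 11) = 272 * 11 / 1 = 2992 / 1 = 2992
Fold in T3=16: gcd(2992, 16) = 16; lcm(2992, 16) = 2992 * 16 / 16 = 47872 / 16 = 2992
Full cycle length = 2992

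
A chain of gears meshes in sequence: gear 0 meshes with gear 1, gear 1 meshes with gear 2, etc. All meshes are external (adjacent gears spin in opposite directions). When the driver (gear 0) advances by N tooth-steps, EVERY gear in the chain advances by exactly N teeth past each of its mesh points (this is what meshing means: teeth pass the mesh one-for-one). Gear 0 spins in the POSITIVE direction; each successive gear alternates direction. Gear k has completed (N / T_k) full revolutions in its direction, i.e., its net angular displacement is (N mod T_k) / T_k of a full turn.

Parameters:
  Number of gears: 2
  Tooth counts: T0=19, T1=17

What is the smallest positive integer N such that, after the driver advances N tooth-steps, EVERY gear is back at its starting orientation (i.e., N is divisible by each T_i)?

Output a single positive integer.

Gear k returns to start when N is a multiple of T_k.
All gears at start simultaneously when N is a common multiple of [19, 17]; the smallest such N is lcm(19, 17).
Start: lcm = T0 = 19
Fold in T1=17: gcd(19, 17) = 1; lcm(19, 17) = 19 * 17 / 1 = 323 / 1 = 323
Full cycle length = 323

Answer: 323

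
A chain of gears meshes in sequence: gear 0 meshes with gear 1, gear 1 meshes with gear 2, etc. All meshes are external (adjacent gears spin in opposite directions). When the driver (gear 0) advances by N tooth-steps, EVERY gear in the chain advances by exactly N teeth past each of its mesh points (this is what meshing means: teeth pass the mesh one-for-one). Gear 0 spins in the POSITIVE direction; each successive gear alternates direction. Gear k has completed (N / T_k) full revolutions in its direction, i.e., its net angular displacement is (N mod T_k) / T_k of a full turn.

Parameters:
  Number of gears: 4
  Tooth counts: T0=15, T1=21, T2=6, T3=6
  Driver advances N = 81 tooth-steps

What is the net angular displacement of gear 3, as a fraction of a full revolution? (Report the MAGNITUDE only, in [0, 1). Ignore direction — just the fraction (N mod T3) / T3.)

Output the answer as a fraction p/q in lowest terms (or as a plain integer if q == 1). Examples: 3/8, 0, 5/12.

Chain of 4 gears, tooth counts: [15, 21, 6, 6]
  gear 0: T0=15, direction=positive, advance = 81 mod 15 = 6 teeth = 6/15 turn
  gear 1: T1=21, direction=negative, advance = 81 mod 21 = 18 teeth = 18/21 turn
  gear 2: T2=6, direction=positive, advance = 81 mod 6 = 3 teeth = 3/6 turn
  gear 3: T3=6, direction=negative, advance = 81 mod 6 = 3 teeth = 3/6 turn
Gear 3: 81 mod 6 = 3
Fraction = 3 / 6 = 1/2 (gcd(3,6)=3) = 1/2

Answer: 1/2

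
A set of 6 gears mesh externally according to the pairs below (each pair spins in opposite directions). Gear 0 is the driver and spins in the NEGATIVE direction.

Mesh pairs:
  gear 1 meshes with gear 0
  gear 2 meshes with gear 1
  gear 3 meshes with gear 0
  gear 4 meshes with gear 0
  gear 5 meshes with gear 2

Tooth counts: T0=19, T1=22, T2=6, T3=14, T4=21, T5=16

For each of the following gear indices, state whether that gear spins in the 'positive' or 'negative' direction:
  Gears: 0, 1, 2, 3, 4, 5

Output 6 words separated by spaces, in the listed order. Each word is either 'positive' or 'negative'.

Answer: negative positive negative positive positive positive

Derivation:
Gear 0 (driver): negative (depth 0)
  gear 1: meshes with gear 0 -> depth 1 -> positive (opposite of gear 0)
  gear 2: meshes with gear 1 -> depth 2 -> negative (opposite of gear 1)
  gear 3: meshes with gear 0 -> depth 1 -> positive (opposite of gear 0)
  gear 4: meshes with gear 0 -> depth 1 -> positive (opposite of gear 0)
  gear 5: meshes with gear 2 -> depth 3 -> positive (opposite of gear 2)
Queried indices 0, 1, 2, 3, 4, 5 -> negative, positive, negative, positive, positive, positive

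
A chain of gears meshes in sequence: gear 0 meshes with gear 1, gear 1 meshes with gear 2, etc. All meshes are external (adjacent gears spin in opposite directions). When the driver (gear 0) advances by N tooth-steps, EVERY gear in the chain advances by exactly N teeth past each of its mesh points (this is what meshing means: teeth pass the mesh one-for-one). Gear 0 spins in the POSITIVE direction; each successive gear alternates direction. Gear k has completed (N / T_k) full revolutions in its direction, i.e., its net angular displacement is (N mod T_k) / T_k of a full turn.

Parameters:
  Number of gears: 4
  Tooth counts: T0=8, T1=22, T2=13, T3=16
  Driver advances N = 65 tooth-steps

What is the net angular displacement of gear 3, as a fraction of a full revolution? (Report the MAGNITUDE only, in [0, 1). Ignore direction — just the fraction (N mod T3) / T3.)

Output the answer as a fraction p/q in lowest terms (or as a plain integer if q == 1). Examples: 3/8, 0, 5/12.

Chain of 4 gears, tooth counts: [8, 22, 13, 16]
  gear 0: T0=8, direction=positive, advance = 65 mod 8 = 1 teeth = 1/8 turn
  gear 1: T1=22, direction=negative, advance = 65 mod 22 = 21 teeth = 21/22 turn
  gear 2: T2=13, direction=positive, advance = 65 mod 13 = 0 teeth = 0/13 turn
  gear 3: T3=16, direction=negative, advance = 65 mod 16 = 1 teeth = 1/16 turn
Gear 3: 65 mod 16 = 1
Fraction = 1 / 16 = 1/16 (gcd(1,16)=1) = 1/16

Answer: 1/16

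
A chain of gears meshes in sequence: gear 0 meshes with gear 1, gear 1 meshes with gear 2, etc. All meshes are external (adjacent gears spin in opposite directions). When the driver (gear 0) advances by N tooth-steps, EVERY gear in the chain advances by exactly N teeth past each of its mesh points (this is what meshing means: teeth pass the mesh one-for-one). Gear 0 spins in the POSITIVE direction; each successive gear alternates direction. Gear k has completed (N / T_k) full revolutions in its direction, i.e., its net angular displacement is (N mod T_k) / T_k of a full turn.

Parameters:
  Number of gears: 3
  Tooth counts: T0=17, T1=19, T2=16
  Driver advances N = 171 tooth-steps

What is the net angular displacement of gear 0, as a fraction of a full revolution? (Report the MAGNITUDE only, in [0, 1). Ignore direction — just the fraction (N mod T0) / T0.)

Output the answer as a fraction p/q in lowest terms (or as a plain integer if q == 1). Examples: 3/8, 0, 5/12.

Answer: 1/17

Derivation:
Chain of 3 gears, tooth counts: [17, 19, 16]
  gear 0: T0=17, direction=positive, advance = 171 mod 17 = 1 teeth = 1/17 turn
  gear 1: T1=19, direction=negative, advance = 171 mod 19 = 0 teeth = 0/19 turn
  gear 2: T2=16, direction=positive, advance = 171 mod 16 = 11 teeth = 11/16 turn
Gear 0: 171 mod 17 = 1
Fraction = 1 / 17 = 1/17 (gcd(1,17)=1) = 1/17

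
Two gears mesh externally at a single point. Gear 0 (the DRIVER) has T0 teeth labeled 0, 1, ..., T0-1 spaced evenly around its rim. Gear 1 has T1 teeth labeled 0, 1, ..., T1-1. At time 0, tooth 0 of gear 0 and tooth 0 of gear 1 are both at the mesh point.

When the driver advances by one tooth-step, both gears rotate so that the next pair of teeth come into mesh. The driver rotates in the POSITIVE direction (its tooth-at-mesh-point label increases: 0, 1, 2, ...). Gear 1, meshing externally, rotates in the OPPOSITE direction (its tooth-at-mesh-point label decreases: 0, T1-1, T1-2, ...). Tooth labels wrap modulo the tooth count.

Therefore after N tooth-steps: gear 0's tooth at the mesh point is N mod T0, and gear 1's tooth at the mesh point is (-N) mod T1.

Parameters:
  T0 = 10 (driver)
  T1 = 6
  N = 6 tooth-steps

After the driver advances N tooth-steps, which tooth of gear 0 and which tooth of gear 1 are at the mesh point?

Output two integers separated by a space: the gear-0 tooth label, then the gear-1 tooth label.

Answer: 6 0

Derivation:
Gear 0 (driver, T0=10): tooth at mesh = N mod T0
  6 = 0 * 10 + 6, so 6 mod 10 = 6
  gear 0 tooth = 6
Gear 1 (driven, T1=6): tooth at mesh = (-N) mod T1
  6 = 1 * 6 + 0, so 6 mod 6 = 0
  (-6) mod 6 = 0
Mesh after 6 steps: gear-0 tooth 6 meets gear-1 tooth 0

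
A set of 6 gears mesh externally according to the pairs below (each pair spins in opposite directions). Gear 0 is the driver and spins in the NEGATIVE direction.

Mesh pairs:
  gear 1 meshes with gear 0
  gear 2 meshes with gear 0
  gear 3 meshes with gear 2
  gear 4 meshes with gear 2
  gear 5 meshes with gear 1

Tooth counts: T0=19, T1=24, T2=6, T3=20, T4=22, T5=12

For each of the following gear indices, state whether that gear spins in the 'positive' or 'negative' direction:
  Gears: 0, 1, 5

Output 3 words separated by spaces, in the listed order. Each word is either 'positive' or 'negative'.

Gear 0 (driver): negative (depth 0)
  gear 1: meshes with gear 0 -> depth 1 -> positive (opposite of gear 0)
  gear 2: meshes with gear 0 -> depth 1 -> positive (opposite of gear 0)
  gear 3: meshes with gear 2 -> depth 2 -> negative (opposite of gear 2)
  gear 4: meshes with gear 2 -> depth 2 -> negative (opposite of gear 2)
  gear 5: meshes with gear 1 -> depth 2 -> negative (opposite of gear 1)
Queried indices 0, 1, 5 -> negative, positive, negative

Answer: negative positive negative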